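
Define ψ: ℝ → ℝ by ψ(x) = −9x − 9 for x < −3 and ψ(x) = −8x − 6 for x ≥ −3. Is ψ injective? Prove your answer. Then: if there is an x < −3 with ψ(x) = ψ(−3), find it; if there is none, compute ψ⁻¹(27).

-4

Both pieces are strictly decreasing (slopes −9 and −8), so each is injective on its own interval.
The left piece maps (−∞, −3) onto (18, ∞); the right piece maps [−3, ∞) onto (−∞, 18].
These images are disjoint, so no value is attained by both pieces. So ψ is injective.
Because the two images are disjoint, no x < −3 has ψ(x) = ψ(−3), so we compute ψ⁻¹(27): 27 lies in (18, ∞), so solve −9x − 9 = 27: x = (27 + 9)/(−9) = −4.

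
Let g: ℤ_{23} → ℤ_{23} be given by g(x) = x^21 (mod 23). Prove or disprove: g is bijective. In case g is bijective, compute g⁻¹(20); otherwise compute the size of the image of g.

15

Since 23 is prime, the nonzero elements of ℤ_{23} form a cyclic group of order 22.
As gcd(21, 22) = 1, raising to the 21st power is a bijection on this group: if s^21 ≡ t^21 then (st^{−1})^21 = 1, and the only element of order dividing gcd(21, 22) = 1 is 1, so s = t.
With g(0) = 0 this makes g injective on all of ℤ_{23}, hence bijective (finite equal-size domain and codomain). In particular g is bijective.
Since g is bijective, we find the preimage of 20. The inverse of x ↦ x^21 on (ℤ_{23})^× is x ↦ x^21, because 21·21 = 441 = 20·22 + 1 ≡ 1 (mod 22) and x^{22} = 1 for x ≠ 0 (Fermat). So g⁻¹(20) = 20^21 mod 23.
Repeated squaring mod 23: 20^1 ≡ 20, 20^2 ≡ 20² = 400 ≡ 9, 20^4 ≡ 9² = 81 ≡ 12, 20^8 ≡ 12² = 144 ≡ 6, 20^16 ≡ 6² = 36 ≡ 13. Since 21 = 16 + 4 + 1, 20^21 ≡ 13·12·20: 13·12 = 156 ≡ 18, then 18·20 = 360 ≡ 15. So 20^21 ≡ 15 (mod 23).
Hence g⁻¹(20) = 15.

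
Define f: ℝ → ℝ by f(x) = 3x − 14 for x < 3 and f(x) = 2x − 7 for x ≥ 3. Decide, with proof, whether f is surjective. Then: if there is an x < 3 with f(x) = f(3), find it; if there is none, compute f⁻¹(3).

Both pieces are strictly increasing (slopes 3 and 2), so each is injective on its own interval.
The left piece maps (−∞, 3) onto (−∞, −5); the right piece maps [3, ∞) onto [−1, ∞).
The union (−∞, −5) ∪ [−1, ∞) omits the interval between −5 and −1; in particular −5 has no preimage. So f is not surjective.
Because the two images are disjoint, no x < 3 has f(x) = f(3), so we compute f⁻¹(3): 3 lies in [−1, ∞), so solve 2x − 7 = 3: x = (3 + 7)/2 = 5.

5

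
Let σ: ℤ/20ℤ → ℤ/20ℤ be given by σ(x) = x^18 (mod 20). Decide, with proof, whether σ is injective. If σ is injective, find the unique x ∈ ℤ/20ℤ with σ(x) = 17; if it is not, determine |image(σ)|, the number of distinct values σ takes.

σ(4): Repeated squaring mod 20: 4^1 ≡ 4, 4^2 ≡ 4² = 16, 4^4 ≡ 16² = 256 ≡ 16, 4^8 ≡ 16² = 256 ≡ 16, 4^16 ≡ 16² = 256 ≡ 16. Since 18 = 16 + 2, 4^18 ≡ 16·16: 16·16 = 256 ≡ 16. So 4^18 ≡ 16 (mod 20).
σ(6): Repeated squaring mod 20: 6^1 ≡ 6, 6^2 ≡ 6² = 36 ≡ 16, 6^4 ≡ 16² = 256 ≡ 16, 6^8 ≡ 16² = 256 ≡ 16, 6^16 ≡ 16² = 256 ≡ 16. Since 18 = 16 + 2, 6^18 ≡ 16·16: 16·16 = 256 ≡ 16. So 6^18 ≡ 16 (mod 20).
So σ(4) = σ(6) = 16 while 4 ≠ 6, hence σ is not injective.
Since σ is not injective, we determine |image(σ)|. Computing x^18 mod 20 for each x (by repeated squaring, reducing mod 20 at every step), the values σ(0), σ(1), …, σ(19) are: 0, 1, 4, 9, 16, 5, 16, 9, 4, 1, 0, 1, 4, 9, 16, 5, 16, 9, 4, 1.
The distinct values are {0, 1, 4, 5, 9, 16}; there are 6 of them.

6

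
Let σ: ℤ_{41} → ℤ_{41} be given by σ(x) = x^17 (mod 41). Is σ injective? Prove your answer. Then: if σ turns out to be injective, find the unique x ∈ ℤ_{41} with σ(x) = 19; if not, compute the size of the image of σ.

Since 41 is prime, the nonzero elements of ℤ_{41} form a cyclic group of order 40.
As gcd(17, 40) = 1, raising to the 17th power is a bijection on this group: if u^17 ≡ v^17 then (uv^{−1})^17 = 1, and the only element of order dividing gcd(17, 40) = 1 is 1, so u = v.
With σ(0) = 0 this makes σ injective on all of ℤ_{41}, hence bijective (finite equal-size domain and codomain). In particular σ is injective.
Since σ is injective, we find the preimage of 19. The inverse of x ↦ x^17 on (ℤ_{41})^× is x ↦ x^33, because 17·33 = 561 = 14·40 + 1 ≡ 1 (mod 40) and x^{40} = 1 for x ≠ 0 (Fermat). So σ⁻¹(19) = 19^33 mod 41.
Repeated squaring mod 41: 19^1 ≡ 19, 19^2 ≡ 19² = 361 ≡ 33, 19^4 ≡ 33² = 1089 ≡ 23, 19^8 ≡ 23² = 529 ≡ 37, 19^16 ≡ 37² = 1369 ≡ 16, 19^32 ≡ 16² = 256 ≡ 10. Since 33 = 32 + 1, 19^33 ≡ 10·19: 10·19 = 190 ≡ 26. So 19^33 ≡ 26 (mod 41).
Hence σ⁻¹(19) = 26.

26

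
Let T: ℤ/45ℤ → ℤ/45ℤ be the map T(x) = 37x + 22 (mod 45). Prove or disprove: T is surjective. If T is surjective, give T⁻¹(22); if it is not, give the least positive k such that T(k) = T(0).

0

By definition, surjectivity means every element of the codomain has a preimage under T.
Since gcd(37, 45) = 1, 37 is invertible modulo 45. Euclid's algorithm: 45 = 1·37 + 8, 37 = 4·8 + 5, 8 = 1·5 + 3, 5 = 1·3 + 2, 3 = 1·2 + 1; back-substituting gives 1 = 28·37 − 23·45, so 37⁻¹ ≡ 28 (mod 45).
Then y ↦ 28(y − 22) is a two-sided inverse to T, so every y ∈ ℤ/45ℤ has a preimage.
So T is surjective.
Since T is surjective, we find T⁻¹(22): we need 37x ≡ 22 − 22 ≡ 0 (mod 45). Using 37⁻¹ = 28: x ≡ 28·0 = 0, so x = 0.
Check: T(0) = 37·0 + 22 = 22 ≡ 22 (mod 45).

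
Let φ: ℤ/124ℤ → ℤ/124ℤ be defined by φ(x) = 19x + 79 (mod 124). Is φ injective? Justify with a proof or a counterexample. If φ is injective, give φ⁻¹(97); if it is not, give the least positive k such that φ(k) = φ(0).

14

By definition, φ is injective when φ(a) = φ(b) forces a = b.
Suppose φ(a) = φ(b) in ℤ/124ℤ. Then 19a + 79 ≡ 19b + 79 (mod 124), thus 19(a − b) ≡ 0 (mod 124).
Since gcd(19, 124) = 1, 19 is invertible modulo 124, hence a − b ≡ 0 (mod 124), i.e. a = b.
Hence φ is injective.
We now compute 19⁻¹ mod 124 explicitly. Euclid's algorithm: 124 = 6·19 + 10, 19 = 1·10 + 9, 10 = 1·9 + 1; back-substituting gives 1 = 111·19 − 17·124, so 19⁻¹ ≡ 111 (mod 124).
Since φ is injective, we find φ⁻¹(97): we need 19x ≡ 97 − 79 ≡ 18 (mod 124). Using 19⁻¹ = 111: x ≡ 111·18 = 1998 = 16·124 + 14, so x = 14.
Check: φ(14) = 19·14 + 79 = 345 = 2·124 + 97 ≡ 97 (mod 124).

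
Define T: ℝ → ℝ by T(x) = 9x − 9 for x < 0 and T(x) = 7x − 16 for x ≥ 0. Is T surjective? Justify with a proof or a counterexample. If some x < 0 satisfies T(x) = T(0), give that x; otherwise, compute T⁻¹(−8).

-7/9

Both pieces are strictly increasing (slopes 9 and 7), so each is injective on its own interval.
The left piece maps (−∞, 0) onto (−∞, −9); the right piece maps [0, ∞) onto [−16, ∞).
The union (−∞, −9) ∪ [−16, ∞) covers ℝ, so T is surjective.
For the follow-up: the images overlap, so an x < 0 with T(x) = T(0) exists. T(0) = −16; solving 9x − 9 = −16 for x < 0 gives x = (−16 + 9)/9 = −7/9.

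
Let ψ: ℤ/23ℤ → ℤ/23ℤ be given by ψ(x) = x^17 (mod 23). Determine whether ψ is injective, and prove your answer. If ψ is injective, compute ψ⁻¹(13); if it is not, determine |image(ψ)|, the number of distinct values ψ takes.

8

Since 23 is prime, the nonzero elements of ℤ/23ℤ form a cyclic group of order 22.
As gcd(17, 22) = 1, raising to the 17th power is a bijection on this group: if s^17 ≡ t^17 then (st^{−1})^17 = 1, and the only element of order dividing gcd(17, 22) = 1 is 1, so s = t.
With ψ(0) = 0 this makes ψ injective on all of ℤ/23ℤ, hence bijective (finite equal-size domain and codomain). In particular ψ is injective.
Since ψ is injective, we find the preimage of 13. The inverse of x ↦ x^17 on (ℤ/23ℤ)^× is x ↦ x^13, because 17·13 = 221 = 10·22 + 1 ≡ 1 (mod 22) and x^{22} = 1 for x ≠ 0 (Fermat). So ψ⁻¹(13) = 13^13 mod 23.
Repeated squaring mod 23: 13^1 ≡ 13, 13^2 ≡ 13² = 169 ≡ 8, 13^4 ≡ 8² = 64 ≡ 18, 13^8 ≡ 18² = 324 ≡ 2. Since 13 = 8 + 4 + 1, 13^13 ≡ 2·18·13: 2·18 = 36 ≡ 13, then 13·13 = 169 ≡ 8. So 13^13 ≡ 8 (mod 23).
Hence ψ⁻¹(13) = 8.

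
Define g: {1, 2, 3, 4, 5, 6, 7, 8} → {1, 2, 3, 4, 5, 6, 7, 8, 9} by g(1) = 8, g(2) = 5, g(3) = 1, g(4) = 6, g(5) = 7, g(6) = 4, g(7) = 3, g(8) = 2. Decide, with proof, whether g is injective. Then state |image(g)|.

The values g(1), …, g(8) are 8, 5, 1, 6, 7, 4, 3, 2 — all distinct.
So g(u) = g(v) only when u = v, and g is injective.
The image of g is {1, 2, 3, 4, 5, 6, 7, 8}, which has 8 elements.

8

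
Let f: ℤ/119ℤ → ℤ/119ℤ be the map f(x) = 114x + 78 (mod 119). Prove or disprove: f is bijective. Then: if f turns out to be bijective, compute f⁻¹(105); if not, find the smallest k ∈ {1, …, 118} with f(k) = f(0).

By definition, f is injective when f(u) = f(v) forces u = v.
If f(u) = f(v), then 114u ≡ 114v (mod 119). Because gcd(114, 119) = 1, we may cancel 114 to get u ≡ v (mod 119).
We now compute 114⁻¹ mod 119 explicitly. Euclid's algorithm: 119 = 1·114 + 5, 114 = 22·5 + 4, 5 = 1·4 + 1; back-substituting gives 1 = 95·114 − 91·119, so 114⁻¹ ≡ 95 (mod 119).
For any y ∈ ℤ/119ℤ, x = 95(y − 78) mod 119 satisfies f(x) = 114·95(y − 78) + 78 ≡ y (since 114·95 ≡ 1 mod 119). So every y has a preimage.
Hence f is bijective.
Since f is bijective, we find f⁻¹(105): we need 114x ≡ 105 − 78 ≡ 27 (mod 119). Using 114⁻¹ = 95: x ≡ 95·27 = 2565 = 21·119 + 66, so x = 66.
Check: f(66) = 114·66 + 78 = 7602 = 63·119 + 105 ≡ 105 (mod 119).

66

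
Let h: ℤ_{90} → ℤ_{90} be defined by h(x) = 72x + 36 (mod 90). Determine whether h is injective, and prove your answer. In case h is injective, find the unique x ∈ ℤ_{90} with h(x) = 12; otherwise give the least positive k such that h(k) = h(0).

We have gcd(72, 90) = 18 > 1. Taking x_1 = 0 and x_2 = 5: h(0) = 36 and h(5) = 72·5 + 36 = 396 ≡ 36 (mod 90).
So h(0) = h(5) while 0 ≠ 5, thus h is not injective.
Since h is not injective, we find the least positive k with h(k) = h(0): this means 72k ≡ 0 (mod 90), i.e. 90 ∣ 72k. Since gcd(72, 90) = 18, dividing through by 18 this holds exactly when 5 ∣ 4k, and as gcd(4, 5) = 1, exactly when 5 ∣ k.
The smallest positive such k is 5.

5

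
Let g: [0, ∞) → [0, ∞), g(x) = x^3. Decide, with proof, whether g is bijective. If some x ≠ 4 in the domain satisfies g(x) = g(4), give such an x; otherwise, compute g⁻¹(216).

6

On [0, ∞), x ↦ x^3 is strictly increasing (injective) and for any y ∈ [0, ∞) the 3rd root y^{1/3} lies in [0, ∞) (surjective). So g is bijective.
Since x ↦ x^3 is strictly increasing on [0, ∞), it is injective there, so no x ≠ 4 in the domain has g(x) = g(4). We therefore compute g⁻¹(216) = 216^{1/3} = 6 (indeed 6^3 = 216).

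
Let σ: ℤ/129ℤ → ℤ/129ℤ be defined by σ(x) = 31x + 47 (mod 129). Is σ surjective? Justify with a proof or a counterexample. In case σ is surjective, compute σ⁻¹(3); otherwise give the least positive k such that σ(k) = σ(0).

61

Since gcd(31, 129) = 1, 31 is invertible modulo 129. Euclid's algorithm: 129 = 4·31 + 5, 31 = 6·5 + 1; back-substituting gives 1 = 25·31 − 6·129, so 31⁻¹ ≡ 25 (mod 129).
Then y ↦ 25(y − 47) is a two-sided inverse to σ, so every y ∈ ℤ/129ℤ has a preimage.
Hence σ is surjective.
Since σ is surjective, we compute σ⁻¹(3): solve 31x + 47 ≡ 3 (mod 129), i.e. 31x ≡ 85 (mod 129).
Multiplying by 31⁻¹ = 25 gives x ≡ 25·85 = 2125 = 16·129 + 61 ≡ 61 (mod 129).
Check: σ(61) = 31·61 + 47 = 1938 = 15·129 + 3 ≡ 3 (mod 129).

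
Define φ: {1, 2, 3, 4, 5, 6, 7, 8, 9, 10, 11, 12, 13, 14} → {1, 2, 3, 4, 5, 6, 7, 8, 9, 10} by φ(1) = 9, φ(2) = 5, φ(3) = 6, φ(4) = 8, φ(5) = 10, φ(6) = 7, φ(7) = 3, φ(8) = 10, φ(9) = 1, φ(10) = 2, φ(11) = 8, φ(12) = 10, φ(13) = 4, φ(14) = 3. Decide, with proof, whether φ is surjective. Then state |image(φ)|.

Every element of the codomain has a preimage: 1 = φ(9), 2 = φ(10), 3 = φ(7), 4 = φ(13), 5 = φ(2), 6 = φ(3), 7 = φ(6), 8 = φ(4), 9 = φ(1), 10 = φ(5).
Hence φ is surjective.
The image of φ is {1, 2, 3, 4, 5, 6, 7, 8, 9, 10}, which has 10 elements.

10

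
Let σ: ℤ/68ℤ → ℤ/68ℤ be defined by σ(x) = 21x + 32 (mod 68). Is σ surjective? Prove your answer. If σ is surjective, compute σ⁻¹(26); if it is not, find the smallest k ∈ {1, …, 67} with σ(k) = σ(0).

58

Since gcd(21, 68) = 1, 21 is invertible modulo 68. Euclid's algorithm: 68 = 3·21 + 5, 21 = 4·5 + 1; back-substituting gives 1 = 13·21 − 4·68, so 21⁻¹ ≡ 13 (mod 68).
For any y ∈ ℤ/68ℤ, x = 13(y − 32) mod 68 satisfies σ(x) = 21·13(y − 32) + 32 ≡ y (since 21·13 ≡ 1 mod 68). So every y has a preimage.
Thus σ is surjective.
Since σ is surjective, we compute σ⁻¹(26): solve 21x + 32 ≡ 26 (mod 68), i.e. 21x ≡ 62 (mod 68).
Multiplying by 21⁻¹ = 13 gives x ≡ 13·62 = 806 = 11·68 + 58 ≡ 58 (mod 68).
Check: σ(58) = 21·58 + 32 = 1250 = 18·68 + 26 ≡ 26 (mod 68).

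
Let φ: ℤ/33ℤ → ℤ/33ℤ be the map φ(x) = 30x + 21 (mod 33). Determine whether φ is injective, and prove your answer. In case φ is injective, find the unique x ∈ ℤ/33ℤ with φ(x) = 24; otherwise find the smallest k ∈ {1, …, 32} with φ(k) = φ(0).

By definition, φ is injective if φ(x_1) = φ(x_2) implies x_1 = x_2.
We have gcd(30, 33) = 3 > 1. Taking x_1 = 0 and x_2 = 11: φ(0) = 21 and φ(11) = 30·11 + 21 = 351 ≡ 21 (mod 33).
So φ(0) = φ(11) while 0 ≠ 11, so φ is not injective.
Since φ is not injective, we find the least positive k with φ(k) = φ(0): this means 30k ≡ 0 (mod 33), i.e. 33 ∣ 30k. Since gcd(30, 33) = 3, dividing through by 3 this holds exactly when 11 ∣ 10k, and as gcd(10, 11) = 1, exactly when 11 ∣ k.
The smallest positive such k is 11.

11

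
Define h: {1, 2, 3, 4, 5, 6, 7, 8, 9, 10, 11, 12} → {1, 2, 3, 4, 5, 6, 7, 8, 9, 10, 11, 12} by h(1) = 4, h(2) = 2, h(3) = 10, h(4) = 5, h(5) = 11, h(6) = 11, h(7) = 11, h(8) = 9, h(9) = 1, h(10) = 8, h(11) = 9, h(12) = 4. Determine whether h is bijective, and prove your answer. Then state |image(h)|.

8

h(5) = 11 = h(6) with 5 ≠ 6, so h is not injective, hence not bijective.
The image of h is {1, 2, 4, 5, 8, 9, 10, 11}, which has 8 elements.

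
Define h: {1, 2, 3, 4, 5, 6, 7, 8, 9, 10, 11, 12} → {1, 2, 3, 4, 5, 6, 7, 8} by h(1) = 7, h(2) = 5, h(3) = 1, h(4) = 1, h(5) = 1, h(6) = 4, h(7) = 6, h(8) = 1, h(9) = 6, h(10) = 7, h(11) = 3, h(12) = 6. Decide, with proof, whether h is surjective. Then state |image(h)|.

No element maps to 2, so h is not surjective.
The image of h is {1, 3, 4, 5, 6, 7}, which has 6 elements.

6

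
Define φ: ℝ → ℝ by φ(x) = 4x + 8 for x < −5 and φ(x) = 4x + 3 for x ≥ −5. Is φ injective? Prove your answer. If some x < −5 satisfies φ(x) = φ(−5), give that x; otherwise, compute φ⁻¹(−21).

Both pieces are strictly increasing (slopes 4 and 4), so each is injective on its own interval.
The left piece maps (−∞, −5) onto (−∞, −12); the right piece maps [−5, ∞) onto [−17, ∞).
These images overlap. In particular φ(−5) = −17 (right piece), and solving 4x + 8 = −17 on the left piece gives x = −25/4 < −5.
So φ(−25/4) = φ(−5) with −25/4 ≠ −5, and φ is not injective. This x = −25/4 is the requested value below −5.

-25/4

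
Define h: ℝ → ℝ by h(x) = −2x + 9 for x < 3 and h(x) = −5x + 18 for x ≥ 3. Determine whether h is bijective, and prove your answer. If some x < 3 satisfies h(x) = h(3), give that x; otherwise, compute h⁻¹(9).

0

Both pieces are strictly decreasing (slopes −2 and −5), so each is injective on its own interval.
The left piece maps (−∞, 3) onto (3, ∞); the right piece maps [3, ∞) onto (−∞, 3].
Since 3 = 3, the images partition ℝ: h is injective and surjective, hence bijective.
Because the two images are disjoint, no x < 3 has h(x) = h(3), so we compute h⁻¹(9): 9 lies in (3, ∞), so solve −2x + 9 = 9: x = (9 − 9)/(−2) = 0.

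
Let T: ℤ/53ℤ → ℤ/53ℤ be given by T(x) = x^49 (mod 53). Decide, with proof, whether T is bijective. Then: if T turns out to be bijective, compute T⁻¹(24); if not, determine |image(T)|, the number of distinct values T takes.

Since 53 is prime, the nonzero elements of ℤ/53ℤ form a cyclic group of order 52.
As gcd(49, 52) = 1, raising to the 49th power is a bijection on this group: if s^49 ≡ t^49 then (st^{−1})^49 = 1, and the only element of order dividing gcd(49, 52) = 1 is 1, so s = t.
With T(0) = 0 this makes T injective on all of ℤ/53ℤ, hence bijective (finite equal-size domain and codomain). In particular T is bijective.
Since T is bijective, we find the preimage of 24. The inverse of x ↦ x^49 on (ℤ/53ℤ)^× is x ↦ x^17, because 49·17 = 833 = 16·52 + 1 ≡ 1 (mod 52) and x^{52} = 1 for x ≠ 0 (Fermat). So T⁻¹(24) = 24^17 mod 53.
Repeated squaring mod 53: 24^1 ≡ 24, 24^2 ≡ 24² = 576 ≡ 46, 24^4 ≡ 46² = 2116 ≡ 49, 24^8 ≡ 49² = 2401 ≡ 16, 24^16 ≡ 16² = 256 ≡ 44. Since 17 = 16 + 1, 24^17 ≡ 44·24: 44·24 = 1056 ≡ 49. So 24^17 ≡ 49 (mod 53).
Hence T⁻¹(24) = 49.

49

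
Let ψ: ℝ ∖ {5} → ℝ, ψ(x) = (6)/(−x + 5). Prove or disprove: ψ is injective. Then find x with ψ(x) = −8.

Suppose ψ(u) = ψ(v). Cross-multiplying: (6)(−v + 5) = (6)(−u + 5).
Expanding both sides and cancelling the symmetric terms leaves 6·(u − v) = 0. Since 6 ≠ 0, u = v. Thus ψ is injective.
Solving ψ(x) = −8: cross-multiplying gives 6 = −8(−x + 5), which rearranges to −8x = −46, so x = 23/4.

23/4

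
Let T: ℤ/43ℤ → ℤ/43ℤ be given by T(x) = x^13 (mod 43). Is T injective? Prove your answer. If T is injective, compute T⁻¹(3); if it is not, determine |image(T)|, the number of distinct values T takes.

12

Since 43 is prime, the nonzero elements of ℤ/43ℤ form a cyclic group of order 42.
As gcd(13, 42) = 1, raising to the 13th power is a bijection on this group: if x_1^13 ≡ x_2^13 then (x_1x_2^{−1})^13 = 1, and the only element of order dividing gcd(13, 42) = 1 is 1, so x_1 = x_2.
With T(0) = 0 this makes T injective on all of ℤ/43ℤ, hence bijective (finite equal-size domain and codomain). In particular T is injective.
Since T is injective, we find the preimage of 3. The inverse of x ↦ x^13 on (ℤ/43ℤ)^× is x ↦ x^13, because 13·13 = 169 = 4·42 + 1 ≡ 1 (mod 42) and x^{42} = 1 for x ≠ 0 (Fermat). So T⁻¹(3) = 3^13 mod 43.
Repeated squaring mod 43: 3^1 ≡ 3, 3^2 ≡ 3² = 9, 3^4 ≡ 9² = 81 ≡ 38, 3^8 ≡ 38² = 1444 ≡ 25. Since 13 = 8 + 4 + 1, 3^13 ≡ 25·38·3: 25·38 = 950 ≡ 4, then 4·3 = 12. So 3^13 ≡ 12 (mod 43).
Hence T⁻¹(3) = 12.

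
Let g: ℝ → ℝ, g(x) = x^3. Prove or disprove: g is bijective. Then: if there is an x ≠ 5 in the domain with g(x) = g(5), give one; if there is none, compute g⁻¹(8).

On ℝ, x ↦ x^3 is strictly increasing (injective) and for any y ∈ ℝ the 3rd root y^{1/3} lies in ℝ (surjective). So g is bijective.
Since x ↦ x^3 is strictly increasing on ℝ, it is injective there, so no x ≠ 5 in the domain has g(x) = g(5). We therefore compute g⁻¹(8) = 8^{1/3} = 2 (indeed 2^3 = 8).

2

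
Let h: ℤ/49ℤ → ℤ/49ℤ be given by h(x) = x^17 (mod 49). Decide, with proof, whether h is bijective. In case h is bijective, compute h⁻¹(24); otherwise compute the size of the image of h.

h(0) = 0^17 = 0.
h(7): Repeated squaring mod 49: 7^1 ≡ 7, 7^2 ≡ 7² = 49 ≡ 0, 7^4 ≡ 0² = 0, 7^8 ≡ 0² = 0, 7^16 ≡ 0² = 0. Since 17 = 16 + 1, 7^17 ≡ 0·7: 0·7 = 0. So 7^17 ≡ 0 (mod 49).
So h(0) = h(7) = 0 while 0 ≠ 7, so h is not injective, hence not bijective.
Since h is not bijective, we determine |image(h)|. Computing x^17 mod 49 for each x (by repeated squaring, reducing mod 49 at every step), the values h(0), h(1), …, h(48) are: 0, 1, 46, 26, 9, 45, 20, 0, 22, 39, 12, 44, 38, 41, 0, 43, 32, 47, 30, 31, 13, 0, 15, 25, 33, 16, 24, 34, 0, 36, 18, 19, 2, 17, 6, 0, 8, 11, 5, 37, 10, 27, 0, 29, 4, 40, 23, 3, 48.
The distinct values are {0, 1, 2, 3, 4, 5, 6, 8, 9, 10, 11, 12, 13, 15, 16, 17, 18, 19, 20, 22, 23, 24, 25, 26, 27, 29, 30, 31, 32, 33, 34, 36, 37, 38, 39, 40, 41, 43, 44, 45, 46, 47, 48}; there are 43 of them.

43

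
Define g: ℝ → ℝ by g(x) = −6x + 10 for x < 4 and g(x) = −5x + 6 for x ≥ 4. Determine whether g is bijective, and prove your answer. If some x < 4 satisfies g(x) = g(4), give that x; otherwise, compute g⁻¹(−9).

19/6

Both pieces are strictly decreasing (slopes −6 and −5), so each is injective on its own interval.
The left piece maps (−∞, 4) onto (−14, ∞); the right piece maps [4, ∞) onto (−∞, −14].
Since −14 = −14, the images partition ℝ: g is injective and surjective, hence bijective.
Because the two images are disjoint, no x < 4 has g(x) = g(4), so we compute g⁻¹(−9): −9 lies in (−14, ∞), so solve −6x + 10 = −9: x = (−9 − 10)/(−6) = 19/6.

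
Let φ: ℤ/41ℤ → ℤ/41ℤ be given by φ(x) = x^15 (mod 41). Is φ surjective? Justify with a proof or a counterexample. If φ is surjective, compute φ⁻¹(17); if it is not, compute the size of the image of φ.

φ(3): Repeated squaring mod 41: 3^1 ≡ 3, 3^2 ≡ 3² = 9, 3^4 ≡ 9² = 81 ≡ 40, 3^8 ≡ 40² = 1600 ≡ 1. Since 15 = 8 + 4 + 2 + 1, 3^15 ≡ 1·40·9·3: 1·40 = 40, then 40·9 = 360 ≡ 32, then 32·3 = 96 ≡ 14. So 3^15 ≡ 14 (mod 41).
φ(7): Repeated squaring mod 41: 7^1 ≡ 7, 7^2 ≡ 7² = 49 ≡ 8, 7^4 ≡ 8² = 64 ≡ 23, 7^8 ≡ 23² = 529 ≡ 37. Since 15 = 8 + 4 + 2 + 1, 7^15 ≡ 37·23·8·7: 37·23 = 851 ≡ 31, then 31·8 = 248 ≡ 2, then 2·7 = 14. So 7^15 ≡ 14 (mod 41).
So φ(3) = φ(7) = 14 while 3 ≠ 7, so φ is not injective.
A non-injective map from the 41-element set ℤ/41ℤ to itself takes at most 40 distinct values, so it cannot be surjective. Therefore φ is not surjective.
Since φ is not surjective, we determine |image(φ)|. Computing x^15 mod 41 for each x (by repeated squaring, reducing mod 41 at every step), the values φ(0), φ(1), …, φ(40) are: 0, 1, 9, 14, 40, 32, 3, 14, 32, 32, 1, 27, 27, 14, 3, 38, 1, 3, 1, 3, 9, 32, 38, 40, 38, 40, 3, 38, 27, 14, 14, 40, 9, 9, 27, 38, 9, 1, 27, 32, 40.
The distinct values are {0, 1, 3, 9, 14, 27, 32, 38, 40}; there are 9 of them.

9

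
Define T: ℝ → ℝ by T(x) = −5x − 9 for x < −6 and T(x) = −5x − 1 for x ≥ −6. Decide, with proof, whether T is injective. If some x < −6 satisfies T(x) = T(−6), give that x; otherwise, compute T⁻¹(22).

-38/5

Both pieces are strictly decreasing (slopes −5 and −5), so each is injective on its own interval.
The left piece maps (−∞, −6) onto (21, ∞); the right piece maps [−6, ∞) onto (−∞, 29].
These images overlap. In particular T(−6) = 29 (right piece), and solving −5x − 9 = 29 on the left piece gives x = −38/5 < −6.
So T(−38/5) = T(−6) with −38/5 ≠ −6, and T is not injective. This x = −38/5 is the requested value below −6.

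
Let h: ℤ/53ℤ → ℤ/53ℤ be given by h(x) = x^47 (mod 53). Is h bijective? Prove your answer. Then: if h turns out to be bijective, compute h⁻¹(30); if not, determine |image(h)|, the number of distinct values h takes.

Since 53 is prime, the nonzero elements of ℤ/53ℤ form a cyclic group of order 52.
As gcd(47, 52) = 1, raising to the 47th power is a bijection on this group: if u^47 ≡ v^47 then (uv^{−1})^47 = 1, and the only element of order dividing gcd(47, 52) = 1 is 1, so u = v.
With h(0) = 0 this makes h injective on all of ℤ/53ℤ, hence bijective (finite equal-size domain and codomain). In particular h is bijective.
Since h is bijective, we find the preimage of 30. The inverse of x ↦ x^47 on (ℤ/53ℤ)^× is x ↦ x^31, because 47·31 = 1457 = 28·52 + 1 ≡ 1 (mod 52) and x^{52} = 1 for x ≠ 0 (Fermat). So h⁻¹(30) = 30^31 mod 53.
Repeated squaring mod 53: 30^1 ≡ 30, 30^2 ≡ 30² = 900 ≡ 52, 30^4 ≡ 52² = 2704 ≡ 1, 30^8 ≡ 1² = 1, 30^16 ≡ 1² = 1. Since 31 = 16 + 8 + 4 + 2 + 1, 30^31 ≡ 1·1·1·52·30: 1·1 = 1, then 1·1 = 1, then 1·52 = 52, then 52·30 = 1560 ≡ 23. So 30^31 ≡ 23 (mod 53).
Hence h⁻¹(30) = 23.

23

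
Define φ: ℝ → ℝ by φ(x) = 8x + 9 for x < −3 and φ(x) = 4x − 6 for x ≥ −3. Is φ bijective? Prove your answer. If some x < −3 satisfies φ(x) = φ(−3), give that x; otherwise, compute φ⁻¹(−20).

Both pieces are strictly increasing (slopes 8 and 4), so each is injective on its own interval.
The left piece maps (−∞, −3) onto (−∞, −15); the right piece maps [−3, ∞) onto [−18, ∞).
These images overlap. In particular φ(−3) = −18 (right piece), and solving 8x + 9 = −18 on the left piece gives x = −27/8 < −3.
So φ(−27/8) = φ(−3) with −27/8 ≠ −3, and φ is not injective, hence not bijective. This x = −27/8 is the requested value below −3.

-27/8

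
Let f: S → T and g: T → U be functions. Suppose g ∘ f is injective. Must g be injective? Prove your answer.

not injective

No. Take S = {1, 2, 3}, T = {1, 2, 3, 4}, U = {1, 2, 3, 4}, f(a) = a for each a ∈ S, and g(b) = 3 if b ∈ {3, 4} else g(b) = b.
Then g ∘ f = f is injective (S ⊂ T and f is the inclusion), but g(3) = g(4) = 3 with 3 ≠ 4, so g is not injective.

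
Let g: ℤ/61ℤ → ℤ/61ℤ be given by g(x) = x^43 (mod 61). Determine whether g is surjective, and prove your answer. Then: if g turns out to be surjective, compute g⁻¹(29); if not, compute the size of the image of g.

32

Since 61 is prime, the nonzero elements of ℤ/61ℤ form a cyclic group of order 60.
As gcd(43, 60) = 1, raising to the 43rd power is a bijection on this group: if x_1^43 ≡ x_2^43 then (x_1x_2^{−1})^43 = 1, and the only element of order dividing gcd(43, 60) = 1 is 1, so x_1 = x_2.
With g(0) = 0 this makes g injective on all of ℤ/61ℤ, hence bijective (finite equal-size domain and codomain). In particular g is surjective.
Since g is surjective, we find the preimage of 29. The inverse of x ↦ x^43 on (ℤ/61ℤ)^× is x ↦ x^7, because 43·7 = 301 = 5·60 + 1 ≡ 1 (mod 60) and x^{60} = 1 for x ≠ 0 (Fermat). So g⁻¹(29) = 29^7 mod 61.
Repeated squaring mod 61: 29^1 ≡ 29, 29^2 ≡ 29² = 841 ≡ 48, 29^4 ≡ 48² = 2304 ≡ 47. Since 7 = 4 + 2 + 1, 29^7 ≡ 47·48·29: 47·48 = 2256 ≡ 60, then 60·29 = 1740 ≡ 32. So 29^7 ≡ 32 (mod 61).
Hence g⁻¹(29) = 32.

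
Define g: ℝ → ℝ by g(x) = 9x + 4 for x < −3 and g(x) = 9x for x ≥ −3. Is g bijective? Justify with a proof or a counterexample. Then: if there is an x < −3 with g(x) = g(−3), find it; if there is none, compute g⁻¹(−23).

Both pieces are strictly increasing (slopes 9 and 9), so each is injective on its own interval.
The left piece maps (−∞, −3) onto (−∞, −23); the right piece maps [−3, ∞) onto [−27, ∞).
These images overlap. In particular g(−3) = −27 (right piece), and solving 9x + 4 = −27 on the left piece gives x = −31/9 < −3.
So g(−31/9) = g(−3) with −31/9 ≠ −3, and g is not injective, hence not bijective. This x = −31/9 is the requested value below −3.

-31/9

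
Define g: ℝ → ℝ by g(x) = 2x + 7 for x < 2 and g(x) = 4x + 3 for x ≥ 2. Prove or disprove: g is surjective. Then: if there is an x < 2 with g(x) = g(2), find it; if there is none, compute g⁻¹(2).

Both pieces are strictly increasing (slopes 2 and 4), so each is injective on its own interval.
The left piece maps (−∞, 2) onto (−∞, 11); the right piece maps [2, ∞) onto [11, ∞).
These images together cover ℝ, so g is surjective.
Because the two images are disjoint, no x < 2 has g(x) = g(2), so we compute g⁻¹(2): 2 lies in (−∞, 11), so solve 2x + 7 = 2: x = (2 − 7)/2 = −5/2.

-5/2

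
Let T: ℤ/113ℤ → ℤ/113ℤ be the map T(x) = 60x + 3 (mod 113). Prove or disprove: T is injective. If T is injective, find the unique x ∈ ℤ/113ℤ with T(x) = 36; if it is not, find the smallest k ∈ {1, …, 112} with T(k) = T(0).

74

Suppose T(x_1) = T(x_2) in ℤ/113ℤ. Then 60x_1 + 3 ≡ 60x_2 + 3 (mod 113), thus 60(x_1 − x_2) ≡ 0 (mod 113).
Since gcd(60, 113) = 1, 60 is invertible modulo 113, thus x_1 − x_2 ≡ 0 (mod 113), i.e. x_1 = x_2.
Therefore T is injective.
We now compute 60⁻¹ mod 113 explicitly. Euclid's algorithm: 113 = 1·60 + 53, 60 = 1·53 + 7, 53 = 7·7 + 4, 7 = 1·4 + 3, 4 = 1·3 + 1; back-substituting gives 1 = 81·60 − 43·113, so 60⁻¹ ≡ 81 (mod 113).
Since T is injective, we find T⁻¹(36): we need 60x ≡ 36 − 3 ≡ 33 (mod 113). Using 60⁻¹ = 81: x ≡ 81·33 = 2673 = 23·113 + 74, so x = 74.
Check: T(74) = 60·74 + 3 = 4443 = 39·113 + 36 ≡ 36 (mod 113).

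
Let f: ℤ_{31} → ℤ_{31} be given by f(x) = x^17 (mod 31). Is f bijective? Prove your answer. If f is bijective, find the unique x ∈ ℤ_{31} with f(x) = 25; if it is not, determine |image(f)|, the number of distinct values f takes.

Since 31 is prime, the nonzero elements of ℤ_{31} form a cyclic group of order 30.
As gcd(17, 30) = 1, raising to the 17th power is a bijection on this group: if s^17 ≡ t^17 then (st^{−1})^17 = 1, and the only element of order dividing gcd(17, 30) = 1 is 1, so s = t.
With f(0) = 0 this makes f injective on all of ℤ_{31}, hence bijective (finite equal-size domain and codomain). In particular f is bijective.
Since f is bijective, we find the preimage of 25. The inverse of x ↦ x^17 on (ℤ_{31})^× is x ↦ x^23, because 17·23 = 391 = 13·30 + 1 ≡ 1 (mod 30) and x^{30} = 1 for x ≠ 0 (Fermat). So f⁻¹(25) = 25^23 mod 31.
Repeated squaring mod 31: 25^1 ≡ 25, 25^2 ≡ 25² = 625 ≡ 5, 25^4 ≡ 5² = 25, 25^8 ≡ 25² = 625 ≡ 5, 25^16 ≡ 5² = 25. Since 23 = 16 + 4 + 2 + 1, 25^23 ≡ 25·25·5·25: 25·25 = 625 ≡ 5, then 5·5 = 25, then 25·25 = 625 ≡ 5. So 25^23 ≡ 5 (mod 31).
Hence f⁻¹(25) = 5.

5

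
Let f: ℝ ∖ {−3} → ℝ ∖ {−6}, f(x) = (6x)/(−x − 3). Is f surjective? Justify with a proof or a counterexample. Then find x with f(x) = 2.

-3/4

For any y ≠ −6, solving y(−x − 3) = 6x for x gives a well-defined x ≠ −3. So f is surjective.
Solving f(x) = 2: cross-multiplying gives 6x = 2(−x − 3), which rearranges to 8x = −6, so x = −3/4.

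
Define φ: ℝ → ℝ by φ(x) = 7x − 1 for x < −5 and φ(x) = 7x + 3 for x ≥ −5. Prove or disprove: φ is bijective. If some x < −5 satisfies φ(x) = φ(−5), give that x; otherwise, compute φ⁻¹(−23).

-26/7

Both pieces are strictly increasing (slopes 7 and 7), so each is injective on its own interval.
The left piece maps (−∞, −5) onto (−∞, −36); the right piece maps [−5, ∞) onto [−32, ∞).
The images leave a gap (−36 has no preimage), so φ is not surjective, hence not bijective.
Because the two images are disjoint, no x < −5 has φ(x) = φ(−5), so we compute φ⁻¹(−23): −23 lies in [−32, ∞), so solve 7x + 3 = −23: x = (−23 − 3)/7 = −26/7.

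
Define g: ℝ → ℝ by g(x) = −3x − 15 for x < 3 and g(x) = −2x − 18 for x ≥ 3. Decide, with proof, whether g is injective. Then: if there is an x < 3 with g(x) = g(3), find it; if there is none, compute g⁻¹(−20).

Both pieces are strictly decreasing (slopes −3 and −2), so each is injective on its own interval.
The left piece maps (−∞, 3) onto (−24, ∞); the right piece maps [3, ∞) onto (−∞, −24].
These images are disjoint, so no value is attained by both pieces. So g is injective.
Because the two images are disjoint, no x < 3 has g(x) = g(3), so we compute g⁻¹(−20): −20 lies in (−24, ∞), so solve −3x − 15 = −20: x = (−20 + 15)/(−3) = 5/3.

5/3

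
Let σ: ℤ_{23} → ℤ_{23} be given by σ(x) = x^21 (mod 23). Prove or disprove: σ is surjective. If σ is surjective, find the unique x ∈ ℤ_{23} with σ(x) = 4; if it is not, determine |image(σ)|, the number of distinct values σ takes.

Since 23 is prime, the nonzero elements of ℤ_{23} form a cyclic group of order 22.
As gcd(21, 22) = 1, raising to the 21st power is a bijection on this group: if u^21 ≡ v^21 then (uv^{−1})^21 = 1, and the only element of order dividing gcd(21, 22) = 1 is 1, so u = v.
With σ(0) = 0 this makes σ injective on all of ℤ_{23}, hence bijective (finite equal-size domain and codomain). In particular σ is surjective.
Since σ is surjective, we find the preimage of 4. The inverse of x ↦ x^21 on (ℤ_{23})^× is x ↦ x^21, because 21·21 = 441 = 20·22 + 1 ≡ 1 (mod 22) and x^{22} = 1 for x ≠ 0 (Fermat). So σ⁻¹(4) = 4^21 mod 23.
Repeated squaring mod 23: 4^1 ≡ 4, 4^2 ≡ 4² = 16, 4^4 ≡ 16² = 256 ≡ 3, 4^8 ≡ 3² = 9, 4^16 ≡ 9² = 81 ≡ 12. Since 21 = 16 + 4 + 1, 4^21 ≡ 12·3·4: 12·3 = 36 ≡ 13, then 13·4 = 52 ≡ 6. So 4^21 ≡ 6 (mod 23).
Hence σ⁻¹(4) = 6.

6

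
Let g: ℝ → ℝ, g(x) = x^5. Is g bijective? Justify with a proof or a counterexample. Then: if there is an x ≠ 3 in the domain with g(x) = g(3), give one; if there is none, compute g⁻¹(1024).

4

On ℝ, x ↦ x^5 is strictly increasing (injective) and for any y ∈ ℝ the 5th root y^{1/5} lies in ℝ (surjective). So g is bijective.
Since x ↦ x^5 is strictly increasing on ℝ, it is injective there, so no x ≠ 3 in the domain has g(x) = g(3). We therefore compute g⁻¹(1024) = 1024^{1/5} = 4 (indeed 4^5 = 1024).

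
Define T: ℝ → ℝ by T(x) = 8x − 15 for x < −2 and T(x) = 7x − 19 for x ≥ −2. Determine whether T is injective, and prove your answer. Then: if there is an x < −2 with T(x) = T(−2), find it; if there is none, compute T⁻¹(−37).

-9/4

Both pieces are strictly increasing (slopes 8 and 7), so each is injective on its own interval.
The left piece maps (−∞, −2) onto (−∞, −31); the right piece maps [−2, ∞) onto [−33, ∞).
These images overlap. In particular T(−2) = −33 (right piece), and solving 8x − 15 = −33 on the left piece gives x = −9/4 < −2.
So T(−9/4) = T(−2) with −9/4 ≠ −2, and T is not injective. This x = −9/4 is the requested value below −2.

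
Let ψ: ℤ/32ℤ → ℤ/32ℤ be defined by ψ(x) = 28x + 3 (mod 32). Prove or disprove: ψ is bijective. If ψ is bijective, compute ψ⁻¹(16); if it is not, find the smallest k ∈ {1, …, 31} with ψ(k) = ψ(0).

We have gcd(28, 32) = 4 > 1. Taking a = 0 and b = 8: ψ(0) = 3 and ψ(8) = 28·8 + 3 = 227 ≡ 3 (mod 32).
So ψ(0) = ψ(8) while 0 ≠ 8, so ψ is not injective, hence not bijective.
Since ψ is not bijective, we find the least positive k with ψ(k) = ψ(0): this means 28k ≡ 0 (mod 32), i.e. 32 ∣ 28k. Since gcd(28, 32) = 4, dividing through by 4 this holds exactly when 8 ∣ 7k, and as gcd(7, 8) = 1, exactly when 8 ∣ k.
The smallest positive such k is 8.

8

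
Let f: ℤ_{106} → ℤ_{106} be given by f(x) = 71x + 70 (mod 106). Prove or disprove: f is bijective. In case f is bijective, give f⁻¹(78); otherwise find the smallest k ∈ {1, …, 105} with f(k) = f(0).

24

By definition, f is injective when f(x_1) = f(x_2) forces x_1 = x_2.
If f(x_1) = f(x_2), then 71x_1 ≡ 71x_2 (mod 106). Because gcd(71, 106) = 1, we may cancel 71 to get x_1 ≡ x_2 (mod 106).
We now compute 71⁻¹ mod 106 explicitly. Euclid's algorithm: 106 = 1·71 + 35, 71 = 2·35 + 1; back-substituting gives 1 = 3·71 − 2·106, so 71⁻¹ ≡ 3 (mod 106).
For any y ∈ ℤ_{106}, x = 3(y − 70) mod 106 satisfies f(x) = 71·3(y − 70) + 70 ≡ y (since 71·3 ≡ 1 mod 106). So every y has a preimage.
Therefore f is bijective.
Since f is bijective, we find f⁻¹(78): we need 71x ≡ 78 − 70 ≡ 8 (mod 106). Using 71⁻¹ = 3: x ≡ 3·8 = 24, so x = 24.
Check: f(24) = 71·24 + 70 = 1774 = 16·106 + 78 ≡ 78 (mod 106).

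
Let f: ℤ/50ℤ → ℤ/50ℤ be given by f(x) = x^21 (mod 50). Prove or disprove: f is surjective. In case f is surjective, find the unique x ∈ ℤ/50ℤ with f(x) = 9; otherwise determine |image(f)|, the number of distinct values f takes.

42

f(0) = 0^21 = 0.
f(10): Repeated squaring mod 50: 10^1 ≡ 10, 10^2 ≡ 10² = 100 ≡ 0, 10^4 ≡ 0² = 0, 10^8 ≡ 0² = 0, 10^16 ≡ 0² = 0. Since 21 = 16 + 4 + 1, 10^21 ≡ 0·0·10: 0·0 = 0, then 0·10 = 0. So 10^21 ≡ 0 (mod 50).
So f(0) = f(10) = 0 while 0 ≠ 10, hence f is not injective.
A non-injective map from the 50-element set ℤ/50ℤ to itself takes at most 49 distinct values, so it cannot be surjective. Hence f is not surjective.
Since f is not surjective, we determine |image(f)|. Computing x^21 mod 50 for each x (by repeated squaring, reducing mod 50 at every step), the values f(0), f(1), …, f(49) are: 0, 1, 2, 3, 4, 25, 6, 7, 8, 9, 0, 11, 12, 13, 14, 25, 16, 17, 18, 19, 0, 21, 22, 23, 24, 25, 26, 27, 28, 29, 0, 31, 32, 33, 34, 25, 36, 37, 38, 39, 0, 41, 42, 43, 44, 25, 46, 47, 48, 49.
The distinct values are {0, 1, 2, 3, 4, 6, 7, 8, 9, 11, 12, 13, 14, 16, 17, 18, 19, 21, 22, 23, 24, 25, 26, 27, 28, 29, 31, 32, 33, 34, 36, 37, 38, 39, 41, 42, 43, 44, 46, 47, 48, 49}; there are 42 of them.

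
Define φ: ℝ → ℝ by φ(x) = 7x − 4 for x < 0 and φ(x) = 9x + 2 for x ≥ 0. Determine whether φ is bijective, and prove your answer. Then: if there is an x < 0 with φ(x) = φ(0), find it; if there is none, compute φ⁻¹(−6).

Both pieces are strictly increasing (slopes 7 and 9), so each is injective on its own interval.
The left piece maps (−∞, 0) onto (−∞, −4); the right piece maps [0, ∞) onto [2, ∞).
The images leave a gap (−4 has no preimage), so φ is not surjective, hence not bijective.
Because the two images are disjoint, no x < 0 has φ(x) = φ(0), so we compute φ⁻¹(−6): −6 lies in (−∞, −4), so solve 7x − 4 = −6: x = (−6 + 4)/7 = −2/7.

-2/7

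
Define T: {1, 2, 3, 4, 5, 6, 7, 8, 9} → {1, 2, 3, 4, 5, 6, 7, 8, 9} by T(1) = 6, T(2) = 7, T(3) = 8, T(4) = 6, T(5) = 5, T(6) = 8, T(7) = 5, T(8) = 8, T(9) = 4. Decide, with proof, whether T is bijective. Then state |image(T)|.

5

T(1) = 6 = T(4) with 1 ≠ 4, so T is not injective, hence not bijective.
The image of T is {4, 5, 6, 7, 8}, which has 5 elements.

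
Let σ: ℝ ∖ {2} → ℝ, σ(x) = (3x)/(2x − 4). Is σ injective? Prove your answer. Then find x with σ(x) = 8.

Suppose σ(u) = σ(v). Cross-multiplying: (3u)(2v − 4) = (3v)(2u − 4).
Expanding both sides and cancelling the symmetric terms leaves −12·(u − v) = 0. Since −12 ≠ 0, u = v. Hence σ is injective.
Solving σ(x) = 8: cross-multiplying gives 3x = 8(2x − 4), which rearranges to −13x = −32, so x = 32/13.

32/13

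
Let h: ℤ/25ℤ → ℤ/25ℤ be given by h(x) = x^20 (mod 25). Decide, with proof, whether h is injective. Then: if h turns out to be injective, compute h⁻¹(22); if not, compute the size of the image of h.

h(1) = 1^20 = 1.
h(2): Repeated squaring mod 25: 2^1 ≡ 2, 2^2 ≡ 2² = 4, 2^4 ≡ 4² = 16, 2^8 ≡ 16² = 256 ≡ 6, 2^16 ≡ 6² = 36 ≡ 11. Since 20 = 16 + 4, 2^20 ≡ 11·16: 11·16 = 176 ≡ 1. So 2^20 ≡ 1 (mod 25).
So h(1) = h(2) = 1 while 1 ≠ 2, thus h is not injective.
Since h is not injective, we determine |image(h)|. Computing x^20 mod 25 for each x (by repeated squaring, reducing mod 25 at every step), the values h(0), h(1), …, h(24) are: 0, 1, 1, 1, 1, 0, 1, 1, 1, 1, 0, 1, 1, 1, 1, 0, 1, 1, 1, 1, 0, 1, 1, 1, 1.
The distinct values are {0, 1}; there are 2 of them.

2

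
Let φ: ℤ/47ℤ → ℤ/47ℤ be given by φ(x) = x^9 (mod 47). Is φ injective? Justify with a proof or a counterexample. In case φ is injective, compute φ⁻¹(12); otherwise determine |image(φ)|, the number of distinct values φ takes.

37

Since 47 is prime, the nonzero elements of ℤ/47ℤ form a cyclic group of order 46.
As gcd(9, 46) = 1, raising to the 9th power is a bijection on this group: if a^9 ≡ b^9 then (ab^{−1})^9 = 1, and the only element of order dividing gcd(9, 46) = 1 is 1, so a = b.
With φ(0) = 0 this makes φ injective on all of ℤ/47ℤ, hence bijective (finite equal-size domain and codomain). In particular φ is injective.
Since φ is injective, we find the preimage of 12. The inverse of x ↦ x^9 on (ℤ/47ℤ)^× is x ↦ x^41, because 9·41 = 369 = 8·46 + 1 ≡ 1 (mod 46) and x^{46} = 1 for x ≠ 0 (Fermat). So φ⁻¹(12) = 12^41 mod 47.
Repeated squaring mod 47: 12^1 ≡ 12, 12^2 ≡ 12² = 144 ≡ 3, 12^4 ≡ 3² = 9, 12^8 ≡ 9² = 81 ≡ 34, 12^16 ≡ 34² = 1156 ≡ 28, 12^32 ≡ 28² = 784 ≡ 32. Since 41 = 32 + 8 + 1, 12^41 ≡ 32·34·12: 32·34 = 1088 ≡ 7, then 7·12 = 84 ≡ 37. So 12^41 ≡ 37 (mod 47).
Hence φ⁻¹(12) = 37.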